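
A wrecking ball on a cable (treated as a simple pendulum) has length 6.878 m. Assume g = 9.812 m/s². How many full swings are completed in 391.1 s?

T = 2π√(L/g) = 2π√(6.878/9.812) = 5.2606 s.
Number of complete oscillations = ⌊391.1/5.2606⌋ = ⌊74.346⌋ = 74.

74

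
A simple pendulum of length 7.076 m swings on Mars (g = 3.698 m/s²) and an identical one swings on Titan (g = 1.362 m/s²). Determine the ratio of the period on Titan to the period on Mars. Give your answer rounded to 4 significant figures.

T ∝ 1/√g, so T₂/T₁ = √(g₁/g₂) = √(3.698/1.362) = 1.648.

1.648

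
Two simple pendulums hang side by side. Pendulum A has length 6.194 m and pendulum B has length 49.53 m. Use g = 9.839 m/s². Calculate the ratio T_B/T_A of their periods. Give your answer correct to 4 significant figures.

T ∝ √L, so T_B/T_A = √(L_B/L_A) = √(49.53/6.194) = 2.828.

2.828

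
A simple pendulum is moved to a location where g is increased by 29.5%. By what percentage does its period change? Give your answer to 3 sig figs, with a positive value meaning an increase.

-12.1%

T ∝ 1/√g, so T'/T = 1/√(1.295) = 0.8787.
Percentage change in T = (0.8787 − 1) × 100% = -12.1%.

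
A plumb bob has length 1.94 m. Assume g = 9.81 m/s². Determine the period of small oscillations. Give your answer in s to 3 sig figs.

T = 2π√(L/g) = 2π√(1.94/9.81) = 2π × 0.4447 = 2.79 s.

2.79 s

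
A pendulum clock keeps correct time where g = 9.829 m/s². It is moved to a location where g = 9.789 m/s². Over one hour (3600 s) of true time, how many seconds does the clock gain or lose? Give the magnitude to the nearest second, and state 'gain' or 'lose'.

lose 7 s

The clock's period scales as T ∝ 1/√g, so T'/T = √(9.829/9.789) = 1.00204.
In 3600 s of true time the clock registers 3600/1.00204 = 3592.7 s, so it loses 7 s.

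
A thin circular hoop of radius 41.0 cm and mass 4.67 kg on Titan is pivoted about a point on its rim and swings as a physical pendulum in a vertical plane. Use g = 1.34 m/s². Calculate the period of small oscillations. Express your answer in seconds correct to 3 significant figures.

I_cm = mr² = 0.7850 kg·m². The pivot is at distance d = 0.410 m from the centre of mass.
By the parallel-axis theorem, I = I_cm + md² = 0.7850 + 0.7850 = 1.570 kg·m².
T = 2π√(I/(mgd)) = 2π√(1.570/(4.67 × 1.34 × 0.410)) = 4.92 s.

4.92 s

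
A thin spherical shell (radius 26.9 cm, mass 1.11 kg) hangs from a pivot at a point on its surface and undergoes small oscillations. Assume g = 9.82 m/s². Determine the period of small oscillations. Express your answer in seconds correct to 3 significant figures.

I_cm = (2/3)mr² = 0.05355 kg·m². The pivot is at distance d = 0.269 m from the centre of mass.
By the parallel-axis theorem, I = I_cm + md² = 0.05355 + 0.08032 = 0.1339 kg·m².
T = 2π√(I/(mgd)) = 2π√(0.1339/(1.11 × 9.82 × 0.269)) = 1.34 s.

1.34 s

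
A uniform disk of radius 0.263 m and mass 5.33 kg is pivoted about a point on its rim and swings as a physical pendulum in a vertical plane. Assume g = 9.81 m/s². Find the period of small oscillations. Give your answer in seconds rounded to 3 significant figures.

1.26 s

I_cm = ½mr² = 0.1843 kg·m². The pivot is at distance d = 0.263 m from the centre of mass.
By the parallel-axis theorem, I = I_cm + md² = 0.1843 + 0.3687 = 0.5530 kg·m².
T = 2π√(I/(mgd)) = 2π√(0.5530/(5.33 × 9.81 × 0.263)) = 1.26 s.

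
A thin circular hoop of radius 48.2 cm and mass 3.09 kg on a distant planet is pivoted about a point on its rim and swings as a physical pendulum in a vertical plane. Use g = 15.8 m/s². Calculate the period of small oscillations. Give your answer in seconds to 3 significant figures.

1.55 s

I_cm = mr² = 0.7179 kg·m². The pivot is at distance d = 0.482 m from the centre of mass.
By the parallel-axis theorem, I = I_cm + md² = 0.7179 + 0.7179 = 1.436 kg·m².
T = 2π√(I/(mgd)) = 2π√(1.436/(3.09 × 15.8 × 0.482)) = 1.55 s.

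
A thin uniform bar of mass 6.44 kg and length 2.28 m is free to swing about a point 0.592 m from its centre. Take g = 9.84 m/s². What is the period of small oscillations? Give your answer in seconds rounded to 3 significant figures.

2.30 s

For a physical pendulum T = 2π√(I/(mgd)), with d = 0.5920 m from pivot to centre of mass.
I_cm = mL²/12 = 6.44 × 2.28²/12 = 2.790 kg·m²; I = I_cm + md² = 2.790 + 6.44 × 0.5920² = 5.047 kg·m².
T = 2π√(5.047/(6.44 × 9.84 × 0.5920)) = 2.30 s.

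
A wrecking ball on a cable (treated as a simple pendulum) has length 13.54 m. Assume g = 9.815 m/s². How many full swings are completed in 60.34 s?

T = 2π√(L/g) = 2π√(13.54/9.815) = 7.3798 s.
Number of complete oscillations = ⌊60.34/7.3798⌋ = ⌊8.1764⌋ = 8.

8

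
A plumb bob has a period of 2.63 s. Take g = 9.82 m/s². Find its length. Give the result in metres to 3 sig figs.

From T = 2π√(L/g), L = gT²/(4π²) = 9.82 × 2.630²/(4π²) = 1.72 m.

1.72 m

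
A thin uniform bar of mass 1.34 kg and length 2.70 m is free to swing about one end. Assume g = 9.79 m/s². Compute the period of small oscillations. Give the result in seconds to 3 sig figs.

For a physical pendulum T = 2π√(I/(mgd)), with d = 1.350 m from pivot to centre of mass.
I_cm = mL²/12 = 1.34 × 2.70²/12 = 0.8141 kg·m²; I = I_cm + md² = 0.8141 + 1.34 × 1.350² = 3.256 kg·m².
T = 2π√(3.256/(1.34 × 9.79 × 1.350)) = 2.69 s.

2.69 s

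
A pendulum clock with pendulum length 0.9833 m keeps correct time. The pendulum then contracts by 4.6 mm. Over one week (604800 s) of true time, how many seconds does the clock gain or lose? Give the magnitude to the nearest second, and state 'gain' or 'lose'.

gain 1420 s

T ∝ √L, so T'/T = √(0.97870/0.9833) = 0.997658.
In 604800 s of true time the clock registers 604800/0.997658 = 606219.6 s, so it gains 1420 s.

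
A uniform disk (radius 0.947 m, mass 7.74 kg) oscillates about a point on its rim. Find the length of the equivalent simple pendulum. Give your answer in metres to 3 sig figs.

1.42 m

The equivalent simple-pendulum length is L_eq = I/(md), where I is about the pivot and d = 0.9470 m.
I_cm = ½mR² = 3.471 kg·m², so I = I_cm + md² = 3.471 + 6.941 = 10.41 kg·m².
L_eq = 10.41/(7.74 × 0.9470) = 1.42 m.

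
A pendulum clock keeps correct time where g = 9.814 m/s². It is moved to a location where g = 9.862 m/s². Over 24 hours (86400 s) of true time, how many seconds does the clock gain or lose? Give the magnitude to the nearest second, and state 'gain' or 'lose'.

The clock's period scales as T ∝ 1/√g, so T'/T = √(9.814/9.862) = 0.997563.
In 86400 s of true time the clock registers 86400/0.997563 = 86611.0 s, so it gains 211 s.

gain 211 s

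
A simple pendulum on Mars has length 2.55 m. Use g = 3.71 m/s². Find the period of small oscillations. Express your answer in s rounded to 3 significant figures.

T = 2π√(L/g) = 2π√(2.55/3.71) = 2π × 0.8291 = 5.21 s.

5.21 s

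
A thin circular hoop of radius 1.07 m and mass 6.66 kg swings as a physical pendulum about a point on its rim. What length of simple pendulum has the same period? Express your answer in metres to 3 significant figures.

The equivalent simple-pendulum length is L_eq = I/(md), where I is about the pivot and d = 1.070 m.
I_cm = mR² = 7.625 kg·m², so I = I_cm + md² = 7.625 + 7.625 = 15.25 kg·m².
L_eq = 15.25/(6.66 × 1.070) = 2.14 m.

2.14 m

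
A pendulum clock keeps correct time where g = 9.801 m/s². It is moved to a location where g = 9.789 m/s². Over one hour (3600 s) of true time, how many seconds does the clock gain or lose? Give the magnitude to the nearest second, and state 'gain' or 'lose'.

The clock's period scales as T ∝ 1/√g, so T'/T = √(9.801/9.789) = 1.00061.
In 3600 s of true time the clock registers 3600/1.00061 = 3597.8 s, so it loses 2 s.

lose 2 s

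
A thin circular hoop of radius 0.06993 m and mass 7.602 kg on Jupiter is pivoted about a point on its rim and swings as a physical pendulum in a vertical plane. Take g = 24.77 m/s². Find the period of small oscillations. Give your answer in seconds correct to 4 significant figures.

I_cm = mr² = 0.037175 kg·m². The pivot is at distance d = 0.06993 m from the centre of mass.
By the parallel-axis theorem, I = I_cm + md² = 0.037175 + 0.037175 = 0.074351 kg·m².
T = 2π√(I/(mgd)) = 2π√(0.074351/(7.602 × 24.77 × 0.06993)) = 0.4721 s.

0.4721 s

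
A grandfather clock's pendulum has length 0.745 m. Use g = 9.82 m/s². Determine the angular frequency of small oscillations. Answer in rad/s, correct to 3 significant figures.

ω = √(g/L) = √(9.82/0.745) = 3.63 rad/s.

3.63 rad/s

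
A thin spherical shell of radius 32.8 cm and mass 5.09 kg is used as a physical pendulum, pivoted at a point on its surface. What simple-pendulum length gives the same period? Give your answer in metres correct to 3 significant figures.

The equivalent simple-pendulum length is L_eq = I/(md), where I is about the pivot and d = 0.3280 m.
I_cm = (2/3)mR² = 0.3651 kg·m², so I = I_cm + md² = 0.3651 + 0.5476 = 0.9127 kg·m².
L_eq = 0.9127/(5.09 × 0.3280) = 0.547 m.

0.547 m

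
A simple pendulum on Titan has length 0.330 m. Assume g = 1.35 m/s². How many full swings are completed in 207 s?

T = 2π√(L/g) = 2π√(0.330/1.35) = 3.106 s.
Number of complete oscillations = ⌊207/3.106⌋ = ⌊66.63⌋ = 66.

66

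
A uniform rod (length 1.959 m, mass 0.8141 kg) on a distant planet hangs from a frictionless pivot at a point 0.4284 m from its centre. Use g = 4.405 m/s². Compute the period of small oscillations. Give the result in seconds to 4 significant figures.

3.245 s

For a physical pendulum T = 2π√(I/(mgd)), with d = 0.42840 m from pivot to centre of mass.
I_cm = mL²/12 = 0.8141 × 1.959²/12 = 0.26035 kg·m²; I = I_cm + md² = 0.26035 + 0.8141 × 0.42840² = 0.40976 kg·m².
T = 2π√(0.40976/(0.8141 × 4.405 × 0.42840)) = 3.245 s.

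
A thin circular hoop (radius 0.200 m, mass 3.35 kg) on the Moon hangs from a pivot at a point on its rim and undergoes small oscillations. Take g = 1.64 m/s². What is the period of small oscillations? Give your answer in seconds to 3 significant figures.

3.10 s

I_cm = mr² = 0.1340 kg·m². The pivot is at distance d = 0.200 m from the centre of mass.
By the parallel-axis theorem, I = I_cm + md² = 0.1340 + 0.1340 = 0.2680 kg·m².
T = 2π√(I/(mgd)) = 2π√(0.2680/(3.35 × 1.64 × 0.200)) = 3.10 s.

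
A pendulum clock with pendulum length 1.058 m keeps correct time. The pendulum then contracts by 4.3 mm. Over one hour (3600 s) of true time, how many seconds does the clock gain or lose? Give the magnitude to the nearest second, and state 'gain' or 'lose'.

T ∝ √L, so T'/T = √(1.05370/1.058) = 0.997966.
In 3600 s of true time the clock registers 3600/0.997966 = 3607.3 s, so it gains 7 s.

gain 7 s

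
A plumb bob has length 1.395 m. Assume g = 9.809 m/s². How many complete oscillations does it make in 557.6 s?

T = 2π√(L/g) = 2π√(1.395/9.809) = 2.3695 s.
Number of complete oscillations = ⌊557.6/2.3695⌋ = ⌊235.33⌋ = 235.

235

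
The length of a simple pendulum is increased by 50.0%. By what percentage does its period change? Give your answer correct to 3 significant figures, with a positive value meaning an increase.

22.5%

T ∝ √L, so T'/T = √(1.500) = 1.225.
Percentage change in T = (1.225 − 1) × 100% = 22.5%.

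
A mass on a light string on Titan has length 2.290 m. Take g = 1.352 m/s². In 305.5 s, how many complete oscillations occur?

37

T = 2π√(L/g) = 2π√(2.290/1.352) = 8.1773 s.
Number of complete oscillations = ⌊305.5/8.1773⌋ = ⌊37.360⌋ = 37.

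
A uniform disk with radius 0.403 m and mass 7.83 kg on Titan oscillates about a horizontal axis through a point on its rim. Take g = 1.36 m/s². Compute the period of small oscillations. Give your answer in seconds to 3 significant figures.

I_cm = ½mr² = 0.6358 kg·m². The pivot is at distance d = 0.403 m from the centre of mass.
By the parallel-axis theorem, I = I_cm + md² = 0.6358 + 1.272 = 1.907 kg·m².
T = 2π√(I/(mgd)) = 2π√(1.907/(7.83 × 1.36 × 0.403)) = 4.19 s.

4.19 s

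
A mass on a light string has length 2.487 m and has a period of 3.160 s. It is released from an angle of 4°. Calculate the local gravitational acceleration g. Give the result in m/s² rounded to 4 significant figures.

From T = 2π√(L/g), g = 4π²L/T² = 4π² × 2.487/3.1600² = 9.832 m/s².

9.832 m/s²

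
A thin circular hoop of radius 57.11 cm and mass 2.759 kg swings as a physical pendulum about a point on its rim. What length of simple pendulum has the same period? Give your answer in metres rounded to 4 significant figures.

1.142 m

The equivalent simple-pendulum length is L_eq = I/(md), where I is about the pivot and d = 0.57110 m.
I_cm = mR² = 0.89986 kg·m², so I = I_cm + md² = 0.89986 + 0.89986 = 1.7997 kg·m².
L_eq = 1.7997/(2.759 × 0.57110) = 1.142 m.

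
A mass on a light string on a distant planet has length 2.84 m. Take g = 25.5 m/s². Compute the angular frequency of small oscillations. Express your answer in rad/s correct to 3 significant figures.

ω = √(g/L) = √(25.5/2.84) = 3.00 rad/s.

3.00 rad/s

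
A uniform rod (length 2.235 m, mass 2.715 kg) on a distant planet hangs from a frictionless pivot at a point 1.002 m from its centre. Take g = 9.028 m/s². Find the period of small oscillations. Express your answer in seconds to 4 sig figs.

2.490 s

For a physical pendulum T = 2π√(I/(mgd)), with d = 1.0020 m from pivot to centre of mass.
I_cm = mL²/12 = 2.715 × 2.235²/12 = 1.1302 kg·m²; I = I_cm + md² = 1.1302 + 2.715 × 1.0020² = 3.8560 kg·m².
T = 2π√(3.8560/(2.715 × 9.028 × 1.0020)) = 2.490 s.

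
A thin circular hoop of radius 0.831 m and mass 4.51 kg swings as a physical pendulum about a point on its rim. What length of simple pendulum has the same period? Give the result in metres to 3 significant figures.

The equivalent simple-pendulum length is L_eq = I/(md), where I is about the pivot and d = 0.8310 m.
I_cm = mR² = 3.114 kg·m², so I = I_cm + md² = 3.114 + 3.114 = 6.229 kg·m².
L_eq = 6.229/(4.51 × 0.8310) = 1.66 m.

1.66 m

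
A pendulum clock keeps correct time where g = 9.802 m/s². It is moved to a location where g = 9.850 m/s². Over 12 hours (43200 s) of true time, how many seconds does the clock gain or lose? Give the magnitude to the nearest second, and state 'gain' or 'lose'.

The clock's period scales as T ∝ 1/√g, so T'/T = √(9.802/9.850) = 0.997560.
In 43200 s of true time the clock registers 43200/0.997560 = 43305.6 s, so it gains 106 s.

gain 106 s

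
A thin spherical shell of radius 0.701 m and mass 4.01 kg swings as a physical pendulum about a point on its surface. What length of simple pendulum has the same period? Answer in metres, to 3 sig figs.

1.17 m

The equivalent simple-pendulum length is L_eq = I/(md), where I is about the pivot and d = 0.7010 m.
I_cm = (2/3)mR² = 1.314 kg·m², so I = I_cm + md² = 1.314 + 1.971 = 3.284 kg·m².
L_eq = 3.284/(4.01 × 0.7010) = 1.17 m.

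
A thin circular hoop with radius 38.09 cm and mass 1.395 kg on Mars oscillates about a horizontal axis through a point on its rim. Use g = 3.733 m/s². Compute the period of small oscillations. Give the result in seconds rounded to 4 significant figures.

I_cm = mr² = 0.20239 kg·m². The pivot is at distance d = 0.3809 m from the centre of mass.
By the parallel-axis theorem, I = I_cm + md² = 0.20239 + 0.20239 = 0.40479 kg·m².
T = 2π√(I/(mgd)) = 2π√(0.40479/(1.395 × 3.733 × 0.3809)) = 2.838 s.

2.838 s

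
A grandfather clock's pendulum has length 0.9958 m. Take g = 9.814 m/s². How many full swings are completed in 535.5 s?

T = 2π√(L/g) = 2π√(0.9958/9.814) = 2.0014 s.
Number of complete oscillations = ⌊535.5/2.0014⌋ = ⌊267.56⌋ = 267.

267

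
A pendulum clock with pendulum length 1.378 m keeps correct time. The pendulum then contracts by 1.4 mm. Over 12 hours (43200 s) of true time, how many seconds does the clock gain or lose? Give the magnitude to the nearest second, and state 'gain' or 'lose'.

T ∝ √L, so T'/T = √(1.37660/1.378) = 0.999492.
In 43200 s of true time the clock registers 43200/0.999492 = 43222.0 s, so it gains 22 s.

gain 22 s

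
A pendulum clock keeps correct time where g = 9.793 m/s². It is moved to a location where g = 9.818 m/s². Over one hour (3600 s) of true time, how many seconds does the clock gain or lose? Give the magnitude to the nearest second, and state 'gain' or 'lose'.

The clock's period scales as T ∝ 1/√g, so T'/T = √(9.793/9.818) = 0.998726.
In 3600 s of true time the clock registers 3600/0.998726 = 3604.6 s, so it gains 5 s.

gain 5 s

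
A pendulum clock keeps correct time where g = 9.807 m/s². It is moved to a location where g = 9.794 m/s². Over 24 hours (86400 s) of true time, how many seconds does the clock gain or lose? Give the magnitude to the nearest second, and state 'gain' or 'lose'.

lose 57 s

The clock's period scales as T ∝ 1/√g, so T'/T = √(9.807/9.794) = 1.00066.
In 86400 s of true time the clock registers 86400/1.00066 = 86342.7 s, so it loses 57 s.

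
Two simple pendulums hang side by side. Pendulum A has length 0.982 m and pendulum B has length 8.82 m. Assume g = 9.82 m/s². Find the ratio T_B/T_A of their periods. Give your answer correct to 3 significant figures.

T ∝ √L, so T_B/T_A = √(L_B/L_A) = √(8.82/0.982) = 3.00.

3.00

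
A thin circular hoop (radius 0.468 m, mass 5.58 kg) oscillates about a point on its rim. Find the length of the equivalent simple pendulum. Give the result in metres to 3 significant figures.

0.936 m

The equivalent simple-pendulum length is L_eq = I/(md), where I is about the pivot and d = 0.4680 m.
I_cm = mR² = 1.222 kg·m², so I = I_cm + md² = 1.222 + 1.222 = 2.444 kg·m².
L_eq = 2.444/(5.58 × 0.4680) = 0.936 m.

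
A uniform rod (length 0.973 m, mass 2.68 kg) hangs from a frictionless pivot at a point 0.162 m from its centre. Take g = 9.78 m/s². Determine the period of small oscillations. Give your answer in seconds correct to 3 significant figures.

For a physical pendulum T = 2π√(I/(mgd)), with d = 0.1620 m from pivot to centre of mass.
I_cm = mL²/12 = 2.68 × 0.973²/12 = 0.2114 kg·m²; I = I_cm + md² = 0.2114 + 2.68 × 0.1620² = 0.2818 kg·m².
T = 2π√(0.2818/(2.68 × 9.78 × 0.1620)) = 1.62 s.

1.62 s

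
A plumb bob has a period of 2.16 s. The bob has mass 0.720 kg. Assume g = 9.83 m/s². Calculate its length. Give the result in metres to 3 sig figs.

1.16 m

From T = 2π√(L/g), L = gT²/(4π²) = 9.83 × 2.160²/(4π²) = 1.16 m.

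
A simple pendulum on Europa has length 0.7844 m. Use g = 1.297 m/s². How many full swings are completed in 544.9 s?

111

T = 2π√(L/g) = 2π√(0.7844/1.297) = 4.8863 s.
Number of complete oscillations = ⌊544.9/4.8863⌋ = ⌊111.52⌋ = 111.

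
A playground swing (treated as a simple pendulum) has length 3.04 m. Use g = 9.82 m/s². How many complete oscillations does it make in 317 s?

T = 2π√(L/g) = 2π√(3.04/9.82) = 3.496 s.
Number of complete oscillations = ⌊317/3.496⌋ = ⌊90.68⌋ = 90.

90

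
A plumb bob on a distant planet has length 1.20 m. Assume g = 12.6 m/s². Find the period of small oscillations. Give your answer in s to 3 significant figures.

1.94 s

T = 2π√(L/g) = 2π√(1.20/12.6) = 2π × 0.3086 = 1.94 s.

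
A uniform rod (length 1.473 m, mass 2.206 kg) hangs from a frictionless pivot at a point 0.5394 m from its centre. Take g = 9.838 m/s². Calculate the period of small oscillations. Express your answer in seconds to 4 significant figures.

For a physical pendulum T = 2π√(I/(mgd)), with d = 0.53940 m from pivot to centre of mass.
I_cm = mL²/12 = 2.206 × 1.473²/12 = 0.39887 kg·m²; I = I_cm + md² = 0.39887 + 2.206 × 0.53940² = 1.0407 kg·m².
T = 2π√(1.0407/(2.206 × 9.838 × 0.53940)) = 1.873 s.

1.873 s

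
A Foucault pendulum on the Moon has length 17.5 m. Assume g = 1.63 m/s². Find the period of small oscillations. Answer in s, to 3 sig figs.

20.6 s

T = 2π√(L/g) = 2π√(17.5/1.63) = 2π × 3.277 = 20.6 s.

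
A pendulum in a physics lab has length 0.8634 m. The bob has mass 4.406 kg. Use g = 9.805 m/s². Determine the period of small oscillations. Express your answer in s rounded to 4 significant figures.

1.864 s

T = 2π√(L/g) = 2π√(0.8634/9.805) = 2π × 0.29674 = 1.864 s.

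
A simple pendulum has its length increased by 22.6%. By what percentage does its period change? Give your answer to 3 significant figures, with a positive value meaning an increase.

10.7%

T ∝ √L, so T'/T = √(1.226) = 1.107.
Percentage change in T = (1.107 − 1) × 100% = 10.7%.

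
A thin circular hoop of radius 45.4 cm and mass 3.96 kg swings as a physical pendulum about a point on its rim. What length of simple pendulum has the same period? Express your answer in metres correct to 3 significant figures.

The equivalent simple-pendulum length is L_eq = I/(md), where I is about the pivot and d = 0.4540 m.
I_cm = mR² = 0.8162 kg·m², so I = I_cm + md² = 0.8162 + 0.8162 = 1.632 kg·m².
L_eq = 1.632/(3.96 × 0.4540) = 0.908 m.

0.908 m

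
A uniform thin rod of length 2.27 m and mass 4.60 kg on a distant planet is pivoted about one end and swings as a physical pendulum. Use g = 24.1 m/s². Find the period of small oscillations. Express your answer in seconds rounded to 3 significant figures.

For a physical pendulum T = 2π√(I/(mgd)), with d = 1.135 m from pivot to centre of mass.
I_cm = mL²/12 = 4.60 × 2.27²/12 = 1.975 kg·m²; I = I_cm + md² = 1.975 + 4.60 × 1.135² = 7.901 kg·m².
T = 2π√(7.901/(4.60 × 24.1 × 1.135)) = 1.57 s.

1.57 s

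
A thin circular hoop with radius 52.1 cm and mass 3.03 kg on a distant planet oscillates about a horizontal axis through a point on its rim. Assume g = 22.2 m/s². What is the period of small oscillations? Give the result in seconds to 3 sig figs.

1.36 s

I_cm = mr² = 0.8225 kg·m². The pivot is at distance d = 0.521 m from the centre of mass.
By the parallel-axis theorem, I = I_cm + md² = 0.8225 + 0.8225 = 1.645 kg·m².
T = 2π√(I/(mgd)) = 2π√(1.645/(3.03 × 22.2 × 0.521)) = 1.36 s.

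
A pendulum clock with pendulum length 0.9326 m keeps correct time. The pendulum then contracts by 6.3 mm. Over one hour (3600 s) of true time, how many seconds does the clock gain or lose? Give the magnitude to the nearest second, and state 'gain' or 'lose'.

T ∝ √L, so T'/T = √(0.92630/0.9326) = 0.996617.
In 3600 s of true time the clock registers 3600/0.996617 = 3612.2 s, so it gains 12 s.

gain 12 s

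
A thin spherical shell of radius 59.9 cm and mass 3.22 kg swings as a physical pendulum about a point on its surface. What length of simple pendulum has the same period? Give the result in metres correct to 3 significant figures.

0.998 m

The equivalent simple-pendulum length is L_eq = I/(md), where I is about the pivot and d = 0.5990 m.
I_cm = (2/3)mR² = 0.7702 kg·m², so I = I_cm + md² = 0.7702 + 1.155 = 1.926 kg·m².
L_eq = 1.926/(3.22 × 0.5990) = 0.998 m.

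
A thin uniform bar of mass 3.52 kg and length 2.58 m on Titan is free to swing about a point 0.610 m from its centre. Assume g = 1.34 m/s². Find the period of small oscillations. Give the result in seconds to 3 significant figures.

6.69 s

For a physical pendulum T = 2π√(I/(mgd)), with d = 0.6100 m from pivot to centre of mass.
I_cm = mL²/12 = 3.52 × 2.58²/12 = 1.953 kg·m²; I = I_cm + md² = 1.953 + 3.52 × 0.6100² = 3.262 kg·m².
T = 2π√(3.262/(3.52 × 1.34 × 0.6100)) = 6.69 s.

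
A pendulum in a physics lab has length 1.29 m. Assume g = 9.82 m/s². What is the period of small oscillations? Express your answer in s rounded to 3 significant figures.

T = 2π√(L/g) = 2π√(1.29/9.82) = 2π × 0.3624 = 2.28 s.

2.28 s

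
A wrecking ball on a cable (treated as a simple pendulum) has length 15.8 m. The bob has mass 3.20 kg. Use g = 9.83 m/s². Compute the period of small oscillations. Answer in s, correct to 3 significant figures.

7.97 s

T = 2π√(L/g) = 2π√(15.8/9.83) = 2π × 1.268 = 7.97 s.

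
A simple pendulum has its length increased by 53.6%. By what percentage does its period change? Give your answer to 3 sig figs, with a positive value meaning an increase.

T ∝ √L, so T'/T = √(1.536) = 1.239.
Percentage change in T = (1.239 − 1) × 100% = 23.9%.

23.9%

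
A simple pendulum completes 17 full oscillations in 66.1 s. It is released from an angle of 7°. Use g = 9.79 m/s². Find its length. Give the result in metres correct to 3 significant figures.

T = 66.1/17 = 3.888 s.
From T = 2π√(L/g), L = gT²/(4π²) = 9.79 × 3.888²/(4π²) = 3.75 m.

3.75 m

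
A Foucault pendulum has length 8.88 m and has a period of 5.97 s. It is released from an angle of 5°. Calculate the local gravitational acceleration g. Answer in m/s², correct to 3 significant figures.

9.84 m/s²

From T = 2π√(L/g), g = 4π²L/T² = 4π² × 8.88/5.970² = 9.84 m/s².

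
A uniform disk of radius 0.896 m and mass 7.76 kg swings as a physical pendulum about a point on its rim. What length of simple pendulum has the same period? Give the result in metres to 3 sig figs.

The equivalent simple-pendulum length is L_eq = I/(md), where I is about the pivot and d = 0.8960 m.
I_cm = ½mR² = 3.115 kg·m², so I = I_cm + md² = 3.115 + 6.230 = 9.345 kg·m².
L_eq = 9.345/(7.76 × 0.8960) = 1.34 m.

1.34 m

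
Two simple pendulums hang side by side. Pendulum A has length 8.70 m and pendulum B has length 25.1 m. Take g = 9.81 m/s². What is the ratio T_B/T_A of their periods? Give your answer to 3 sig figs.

1.70

T ∝ √L, so T_B/T_A = √(L_B/L_A) = √(25.1/8.70) = 1.70.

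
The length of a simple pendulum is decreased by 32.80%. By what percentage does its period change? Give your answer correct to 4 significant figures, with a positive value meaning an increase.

T ∝ √L, so T'/T = √(0.67200) = 0.81976.
Percentage change in T = (0.81976 − 1) × 100% = -18.02%.

-18.02%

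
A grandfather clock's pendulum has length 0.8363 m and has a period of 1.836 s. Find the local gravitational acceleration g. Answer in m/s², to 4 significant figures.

9.794 m/s²

From T = 2π√(L/g), g = 4π²L/T² = 4π² × 0.8363/1.8360² = 9.794 m/s².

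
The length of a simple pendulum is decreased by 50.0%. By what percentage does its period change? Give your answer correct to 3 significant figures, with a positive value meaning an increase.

-29.3%

T ∝ √L, so T'/T = √(0.5000) = 0.7071.
Percentage change in T = (0.7071 − 1) × 100% = -29.3%.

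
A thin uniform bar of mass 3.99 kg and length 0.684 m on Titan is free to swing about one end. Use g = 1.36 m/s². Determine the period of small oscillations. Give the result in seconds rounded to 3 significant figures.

For a physical pendulum T = 2π√(I/(mgd)), with d = 0.3420 m from pivot to centre of mass.
I_cm = mL²/12 = 3.99 × 0.684²/12 = 0.1556 kg·m²; I = I_cm + md² = 0.1556 + 3.99 × 0.3420² = 0.6222 kg·m².
T = 2π√(0.6222/(3.99 × 1.36 × 0.3420)) = 3.64 s.

3.64 s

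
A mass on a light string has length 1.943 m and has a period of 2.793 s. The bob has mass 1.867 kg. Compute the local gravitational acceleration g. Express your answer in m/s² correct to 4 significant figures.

From T = 2π√(L/g), g = 4π²L/T² = 4π² × 1.943/2.7930² = 9.833 m/s².

9.833 m/s²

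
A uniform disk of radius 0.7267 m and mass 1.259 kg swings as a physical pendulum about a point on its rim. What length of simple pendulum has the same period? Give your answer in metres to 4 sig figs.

The equivalent simple-pendulum length is L_eq = I/(md), where I is about the pivot and d = 0.72670 m.
I_cm = ½mR² = 0.33243 kg·m², so I = I_cm + md² = 0.33243 + 0.66487 = 0.99730 kg·m².
L_eq = 0.99730/(1.259 × 0.72670) = 1.090 m.

1.090 m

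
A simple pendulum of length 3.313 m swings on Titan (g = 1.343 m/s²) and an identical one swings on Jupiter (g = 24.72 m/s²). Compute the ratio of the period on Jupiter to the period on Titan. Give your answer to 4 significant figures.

T ∝ 1/√g, so T₂/T₁ = √(g₁/g₂) = √(1.343/24.72) = 0.2331.

0.2331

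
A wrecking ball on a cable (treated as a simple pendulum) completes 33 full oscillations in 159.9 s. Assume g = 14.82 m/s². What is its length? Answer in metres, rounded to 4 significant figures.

T = 159.9/33 = 4.8455 s.
From T = 2π√(L/g), L = gT²/(4π²) = 14.82 × 4.8455²/(4π²) = 8.814 m.

8.814 m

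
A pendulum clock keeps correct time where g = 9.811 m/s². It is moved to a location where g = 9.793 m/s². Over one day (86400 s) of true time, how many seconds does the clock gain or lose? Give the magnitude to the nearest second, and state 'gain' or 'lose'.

lose 79 s

The clock's period scales as T ∝ 1/√g, so T'/T = √(9.811/9.793) = 1.00092.
In 86400 s of true time the clock registers 86400/1.00092 = 86320.7 s, so it loses 79 s.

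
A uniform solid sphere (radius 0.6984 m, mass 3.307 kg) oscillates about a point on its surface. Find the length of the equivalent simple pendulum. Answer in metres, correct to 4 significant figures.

0.9778 m

The equivalent simple-pendulum length is L_eq = I/(md), where I is about the pivot and d = 0.69840 m.
I_cm = (2/5)mR² = 0.64521 kg·m², so I = I_cm + md² = 0.64521 + 1.6130 = 2.2582 kg·m².
L_eq = 2.2582/(3.307 × 0.69840) = 0.9778 m.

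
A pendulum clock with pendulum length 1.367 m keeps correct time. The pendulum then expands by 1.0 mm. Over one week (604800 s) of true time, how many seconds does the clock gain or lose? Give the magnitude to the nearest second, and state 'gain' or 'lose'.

lose 221 s

T ∝ √L, so T'/T = √(1.36800/1.367) = 1.00037.
In 604800 s of true time the clock registers 604800/1.00037 = 604578.9 s, so it loses 221 s.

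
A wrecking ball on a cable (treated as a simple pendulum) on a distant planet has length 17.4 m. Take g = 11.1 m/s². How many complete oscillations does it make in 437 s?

T = 2π√(L/g) = 2π√(17.4/11.1) = 7.867 s.
Number of complete oscillations = ⌊437/7.867⌋ = ⌊55.55⌋ = 55.

55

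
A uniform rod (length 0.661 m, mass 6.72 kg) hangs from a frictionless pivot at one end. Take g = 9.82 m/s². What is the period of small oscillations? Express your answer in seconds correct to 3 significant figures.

1.33 s

For a physical pendulum T = 2π√(I/(mgd)), with d = 0.3305 m from pivot to centre of mass.
I_cm = mL²/12 = 6.72 × 0.661²/12 = 0.2447 kg·m²; I = I_cm + md² = 0.2447 + 6.72 × 0.3305² = 0.9787 kg·m².
T = 2π√(0.9787/(6.72 × 9.82 × 0.3305)) = 1.33 s.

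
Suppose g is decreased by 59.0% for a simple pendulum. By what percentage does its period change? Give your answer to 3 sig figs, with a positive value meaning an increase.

T ∝ 1/√g, so T'/T = 1/√(0.4100) = 1.562.
Percentage change in T = (1.562 − 1) × 100% = 56.2%.

56.2%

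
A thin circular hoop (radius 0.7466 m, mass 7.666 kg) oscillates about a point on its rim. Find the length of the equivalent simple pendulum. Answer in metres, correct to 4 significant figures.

The equivalent simple-pendulum length is L_eq = I/(md), where I is about the pivot and d = 0.74660 m.
I_cm = mR² = 4.2731 kg·m², so I = I_cm + md² = 4.2731 + 4.2731 = 8.5462 kg·m².
L_eq = 8.5462/(7.666 × 0.74660) = 1.493 m.

1.493 m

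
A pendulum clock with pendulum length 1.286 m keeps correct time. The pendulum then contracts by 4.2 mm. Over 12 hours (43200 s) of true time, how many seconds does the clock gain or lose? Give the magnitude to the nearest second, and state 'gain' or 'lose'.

gain 71 s

T ∝ √L, so T'/T = √(1.28180/1.286) = 0.998366.
In 43200 s of true time the clock registers 43200/0.998366 = 43270.7 s, so it gains 71 s.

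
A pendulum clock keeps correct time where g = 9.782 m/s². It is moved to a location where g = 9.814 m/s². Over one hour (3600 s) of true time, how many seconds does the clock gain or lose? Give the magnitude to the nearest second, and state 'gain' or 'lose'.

gain 6 s

The clock's period scales as T ∝ 1/√g, so T'/T = √(9.782/9.814) = 0.998368.
In 3600 s of true time the clock registers 3600/0.998368 = 3605.9 s, so it gains 6 s.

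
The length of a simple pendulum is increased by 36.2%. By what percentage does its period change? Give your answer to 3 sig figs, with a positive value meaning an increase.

16.7%

T ∝ √L, so T'/T = √(1.362) = 1.167.
Percentage change in T = (1.167 − 1) × 100% = 16.7%.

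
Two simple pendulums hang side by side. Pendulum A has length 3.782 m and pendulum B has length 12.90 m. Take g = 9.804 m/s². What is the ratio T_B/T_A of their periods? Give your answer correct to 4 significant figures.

1.847

T ∝ √L, so T_B/T_A = √(L_B/L_A) = √(12.90/3.782) = 1.847.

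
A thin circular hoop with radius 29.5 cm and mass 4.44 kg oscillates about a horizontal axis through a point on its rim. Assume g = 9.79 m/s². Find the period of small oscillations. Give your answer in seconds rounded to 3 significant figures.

I_cm = mr² = 0.3864 kg·m². The pivot is at distance d = 0.295 m from the centre of mass.
By the parallel-axis theorem, I = I_cm + md² = 0.3864 + 0.3864 = 0.7728 kg·m².
T = 2π√(I/(mgd)) = 2π√(0.7728/(4.44 × 9.79 × 0.295)) = 1.54 s.

1.54 s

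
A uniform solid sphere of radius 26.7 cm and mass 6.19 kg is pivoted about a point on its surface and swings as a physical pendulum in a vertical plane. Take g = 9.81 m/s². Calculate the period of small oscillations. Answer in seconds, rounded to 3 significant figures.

I_cm = (2/5)mr² = 0.1765 kg·m². The pivot is at distance d = 0.267 m from the centre of mass.
By the parallel-axis theorem, I = I_cm + md² = 0.1765 + 0.4413 = 0.6178 kg·m².
T = 2π√(I/(mgd)) = 2π√(0.6178/(6.19 × 9.81 × 0.267)) = 1.23 s.

1.23 s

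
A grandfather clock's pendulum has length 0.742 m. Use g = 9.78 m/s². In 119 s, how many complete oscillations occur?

T = 2π√(L/g) = 2π√(0.742/9.78) = 1.731 s.
Number of complete oscillations = ⌊119/1.731⌋ = ⌊68.76⌋ = 68.

68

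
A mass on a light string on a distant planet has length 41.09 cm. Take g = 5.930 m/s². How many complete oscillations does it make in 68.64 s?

41

T = 2π√(L/g) = 2π√(0.4109/5.930) = 1.6539 s.
Number of complete oscillations = ⌊68.64/1.6539⌋ = ⌊41.501⌋ = 41.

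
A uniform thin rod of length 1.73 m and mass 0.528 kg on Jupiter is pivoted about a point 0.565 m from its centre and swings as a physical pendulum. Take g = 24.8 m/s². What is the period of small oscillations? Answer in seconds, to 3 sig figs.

For a physical pendulum T = 2π√(I/(mgd)), with d = 0.5650 m from pivot to centre of mass.
I_cm = mL²/12 = 0.528 × 1.73²/12 = 0.1317 kg·m²; I = I_cm + md² = 0.1317 + 0.528 × 0.5650² = 0.3002 kg·m².
T = 2π√(0.3002/(0.528 × 24.8 × 0.5650)) = 1.27 s.

1.27 s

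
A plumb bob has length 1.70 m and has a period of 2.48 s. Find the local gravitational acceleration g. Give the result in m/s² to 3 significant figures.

From T = 2π√(L/g), g = 4π²L/T² = 4π² × 1.70/2.480² = 10.9 m/s².

10.9 m/s²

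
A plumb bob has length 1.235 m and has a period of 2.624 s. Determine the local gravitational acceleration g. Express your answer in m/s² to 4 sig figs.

From T = 2π√(L/g), g = 4π²L/T² = 4π² × 1.235/2.6240² = 7.081 m/s².

7.081 m/s²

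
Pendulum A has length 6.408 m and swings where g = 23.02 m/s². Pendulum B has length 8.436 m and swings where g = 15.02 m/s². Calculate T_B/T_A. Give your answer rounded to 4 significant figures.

1.420

T = 2π√(L/g), so T_B/T_A = √((L_B/g_B)/(L_A/g_A)) = √((8.436/15.02)/(6.408/23.02)) = 1.420.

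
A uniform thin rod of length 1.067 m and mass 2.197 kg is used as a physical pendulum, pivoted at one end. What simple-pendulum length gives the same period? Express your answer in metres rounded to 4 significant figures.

0.7113 m

The equivalent simple-pendulum length is L_eq = I/(md), where I is about the pivot and d = 0.53350 m.
I_cm = (1/12)mL² = 0.20844 kg·m², so I = I_cm + md² = 0.20844 + 0.62532 = 0.83375 kg·m².
L_eq = 0.83375/(2.197 × 0.53350) = 0.7113 m.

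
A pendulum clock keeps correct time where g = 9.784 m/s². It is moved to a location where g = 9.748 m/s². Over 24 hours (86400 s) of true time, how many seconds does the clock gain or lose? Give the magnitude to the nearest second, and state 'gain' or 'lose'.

lose 159 s

The clock's period scales as T ∝ 1/√g, so T'/T = √(9.784/9.748) = 1.00184.
In 86400 s of true time the clock registers 86400/1.00184 = 86240.9 s, so it loses 159 s.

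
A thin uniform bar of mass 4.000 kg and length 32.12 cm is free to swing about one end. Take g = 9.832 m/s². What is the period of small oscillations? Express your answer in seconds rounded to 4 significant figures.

0.9273 s

For a physical pendulum T = 2π√(I/(mgd)), with d = 0.16060 m from pivot to centre of mass.
I_cm = mL²/12 = 4.000 × 0.3212²/12 = 0.034390 kg·m²; I = I_cm + md² = 0.034390 + 4.000 × 0.16060² = 0.13756 kg·m².
T = 2π√(0.13756/(4.000 × 9.832 × 0.16060)) = 0.9273 s.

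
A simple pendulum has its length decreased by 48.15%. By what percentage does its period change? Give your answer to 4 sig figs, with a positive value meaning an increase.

-27.99%

T ∝ √L, so T'/T = √(0.51850) = 0.72007.
Percentage change in T = (0.72007 − 1) × 100% = -27.99%.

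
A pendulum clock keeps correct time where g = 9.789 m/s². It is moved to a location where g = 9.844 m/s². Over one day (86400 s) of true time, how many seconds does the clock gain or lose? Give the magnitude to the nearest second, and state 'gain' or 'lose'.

The clock's period scales as T ∝ 1/√g, so T'/T = √(9.789/9.844) = 0.997203.
In 86400 s of true time the clock registers 86400/0.997203 = 86642.4 s, so it gains 242 s.

gain 242 s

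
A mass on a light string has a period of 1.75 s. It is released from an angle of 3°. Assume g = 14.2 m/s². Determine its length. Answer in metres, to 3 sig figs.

1.10 m

From T = 2π√(L/g), L = gT²/(4π²) = 14.2 × 1.750²/(4π²) = 1.10 m.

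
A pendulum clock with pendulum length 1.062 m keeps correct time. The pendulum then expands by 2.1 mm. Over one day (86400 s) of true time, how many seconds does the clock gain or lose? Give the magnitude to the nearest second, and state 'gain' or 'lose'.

T ∝ √L, so T'/T = √(1.06410/1.062) = 1.00099.
In 86400 s of true time the clock registers 86400/1.00099 = 86314.7 s, so it loses 85 s.

lose 85 s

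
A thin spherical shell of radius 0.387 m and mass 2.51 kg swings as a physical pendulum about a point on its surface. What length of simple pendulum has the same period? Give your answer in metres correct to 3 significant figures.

0.645 m

The equivalent simple-pendulum length is L_eq = I/(md), where I is about the pivot and d = 0.3870 m.
I_cm = (2/3)mR² = 0.2506 kg·m², so I = I_cm + md² = 0.2506 + 0.3759 = 0.6265 kg·m².
L_eq = 0.6265/(2.51 × 0.3870) = 0.645 m.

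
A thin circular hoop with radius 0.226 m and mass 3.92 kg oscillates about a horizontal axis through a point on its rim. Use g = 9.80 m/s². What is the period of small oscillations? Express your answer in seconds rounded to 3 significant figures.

I_cm = mr² = 0.2002 kg·m². The pivot is at distance d = 0.226 m from the centre of mass.
By the parallel-axis theorem, I = I_cm + md² = 0.2002 + 0.2002 = 0.4004 kg·m².
T = 2π√(I/(mgd)) = 2π√(0.4004/(3.92 × 9.80 × 0.226)) = 1.35 s.

1.35 s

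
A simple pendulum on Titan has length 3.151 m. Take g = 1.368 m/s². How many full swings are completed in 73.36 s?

T = 2π√(L/g) = 2π√(3.151/1.368) = 9.5359 s.
Number of complete oscillations = ⌊73.36/9.5359⌋ = ⌊7.6930⌋ = 7.

7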